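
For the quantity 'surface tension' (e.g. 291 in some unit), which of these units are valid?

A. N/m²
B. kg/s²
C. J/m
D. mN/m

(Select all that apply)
B, D

surface tension has SI base units: kg / s^2

Checking each option against kg / s^2:
  A. N/m²: ✗ does not match
  B. kg/s²: ✓ matches
  C. J/m: ✗ does not match
  D. mN/m: ✓ matches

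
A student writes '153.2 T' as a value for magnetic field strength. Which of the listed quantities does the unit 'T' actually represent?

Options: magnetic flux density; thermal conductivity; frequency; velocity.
magnetic flux density

magnetic field strength should have units dimensionally equivalent to A / m (e.g. A/m).
The given unit 'T' reduces to kg / (A * s^2). Of the listed options, that is the dimensionality of magnetic flux density.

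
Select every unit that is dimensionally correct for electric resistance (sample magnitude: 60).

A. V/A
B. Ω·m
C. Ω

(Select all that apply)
A, C

electric resistance has SI base units: kg * m^2 / (A^2 * s^3)

Checking each option against kg * m^2 / (A^2 * s^3):
  A. V/A: ✓ matches
  B. Ω·m: ✗ does not match
  C. Ω: ✓ matches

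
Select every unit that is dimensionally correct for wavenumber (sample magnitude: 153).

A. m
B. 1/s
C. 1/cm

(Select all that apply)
C

wavenumber has SI base units: 1 / m

Checking each option against 1 / m:
  A. m: ✗ does not match
  B. 1/s: ✗ does not match
  C. 1/cm: ✓ matches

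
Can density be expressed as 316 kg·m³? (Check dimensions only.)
No

density has SI base units: kg / m^3
kg·m³ does NOT reduce to kg / m^3; a valid unit for density would be e.g. kg/m³.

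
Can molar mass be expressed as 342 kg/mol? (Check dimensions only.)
Yes

molar mass has SI base units: kg / mol
kg/mol reduces to the same SI base units, so it is a valid unit for molar mass.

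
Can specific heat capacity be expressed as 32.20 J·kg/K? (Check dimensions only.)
No

specific heat capacity has SI base units: m^2 / (s^2 * K)
J·kg/K does NOT reduce to m^2 / (s^2 * K); a valid unit for specific heat capacity would be e.g. J/(kg·K).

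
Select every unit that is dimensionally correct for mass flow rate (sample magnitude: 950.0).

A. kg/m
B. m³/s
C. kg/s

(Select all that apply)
C

mass flow rate has SI base units: kg / s

Checking each option against kg / s:
  A. kg/m: ✗ does not match
  B. m³/s: ✗ does not match
  C. kg/s: ✓ matches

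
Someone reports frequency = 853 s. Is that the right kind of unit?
No

frequency has SI base units: 1 / s
s does NOT reduce to 1 / s; a valid unit for frequency would be e.g. Hz.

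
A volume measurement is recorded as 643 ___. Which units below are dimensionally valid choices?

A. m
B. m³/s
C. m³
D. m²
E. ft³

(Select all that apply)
C, E

volume has SI base units: m^3

Checking each option against m^3:
  A. m: ✗ does not match
  B. m³/s: ✗ does not match
  C. m³: ✓ matches
  D. m²: ✗ does not match
  E. ft³: ✓ matches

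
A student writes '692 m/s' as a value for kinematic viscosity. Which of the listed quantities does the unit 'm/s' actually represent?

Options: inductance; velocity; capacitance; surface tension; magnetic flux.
velocity

kinematic viscosity should have units dimensionally equivalent to m^2 / s (e.g. m²/s).
The given unit 'm/s' reduces to m / s. Of the listed options, that is the dimensionality of velocity.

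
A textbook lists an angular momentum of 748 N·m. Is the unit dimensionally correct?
No

angular momentum has SI base units: kg * m^2 / s
N·m does NOT reduce to kg * m^2 / s; a valid unit for angular momentum would be e.g. kg·m²/s.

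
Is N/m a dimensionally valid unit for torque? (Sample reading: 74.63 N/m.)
No

torque has SI base units: kg * m^2 / s^2
N/m does NOT reduce to kg * m^2 / s^2; a valid unit for torque would be e.g. N·m.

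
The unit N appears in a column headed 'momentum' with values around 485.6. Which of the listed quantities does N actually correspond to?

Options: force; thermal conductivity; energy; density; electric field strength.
force

momentum should have units dimensionally equivalent to kg * m / s (e.g. kg·m/s).
The given unit 'N' reduces to kg * m / s^2. Of the listed options, that is the dimensionality of force.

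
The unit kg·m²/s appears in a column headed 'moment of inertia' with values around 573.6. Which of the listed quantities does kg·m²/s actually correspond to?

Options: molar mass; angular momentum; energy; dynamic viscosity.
angular momentum

moment of inertia should have units dimensionally equivalent to kg * m^2 (e.g. kg·m²).
The given unit 'kg·m²/s' reduces to kg * m^2 / s. Of the listed options, that is the dimensionality of angular momentum.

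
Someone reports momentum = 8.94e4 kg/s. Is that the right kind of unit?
No

momentum has SI base units: kg * m / s
kg/s does NOT reduce to kg * m / s; a valid unit for momentum would be e.g. kg·m/s.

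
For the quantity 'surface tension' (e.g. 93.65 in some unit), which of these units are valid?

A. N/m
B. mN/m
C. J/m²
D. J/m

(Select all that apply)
A, B, C

surface tension has SI base units: kg / s^2

Checking each option against kg / s^2:
  A. N/m: ✓ matches
  B. mN/m: ✓ matches
  C. J/m²: ✓ matches
  D. J/m: ✗ does not match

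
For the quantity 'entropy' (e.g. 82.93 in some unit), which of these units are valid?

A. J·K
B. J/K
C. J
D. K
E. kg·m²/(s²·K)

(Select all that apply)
B, E

entropy has SI base units: kg * m^2 / (s^2 * K)

Checking each option against kg * m^2 / (s^2 * K):
  A. J·K: ✗ does not match
  B. J/K: ✓ matches
  C. J: ✗ does not match
  D. K: ✗ does not match
  E. kg·m²/(s²·K): ✓ matches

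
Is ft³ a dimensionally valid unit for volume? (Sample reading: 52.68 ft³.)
Yes

volume has SI base units: m^3
ft³ reduces to the same SI base units, so it is a valid unit for volume.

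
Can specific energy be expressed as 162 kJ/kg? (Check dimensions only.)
Yes

specific energy has SI base units: m^2 / s^2
kJ/kg reduces to the same SI base units, so it is a valid unit for specific energy.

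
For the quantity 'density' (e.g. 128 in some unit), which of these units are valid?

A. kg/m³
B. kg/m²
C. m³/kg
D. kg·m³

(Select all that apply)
A

density has SI base units: kg / m^3

Checking each option against kg / m^3:
  A. kg/m³: ✓ matches
  B. kg/m²: ✗ does not match
  C. m³/kg: ✗ does not match
  D. kg·m³: ✗ does not match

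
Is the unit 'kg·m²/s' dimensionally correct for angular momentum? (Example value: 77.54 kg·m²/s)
Yes

angular momentum has SI base units: kg * m^2 / s
kg·m²/s reduces to the same SI base units, so it is a valid unit for angular momentum.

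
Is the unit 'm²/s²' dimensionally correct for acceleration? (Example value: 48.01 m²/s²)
No

acceleration has SI base units: m / s^2
m²/s² does NOT reduce to m / s^2; a valid unit for acceleration would be e.g. m/s².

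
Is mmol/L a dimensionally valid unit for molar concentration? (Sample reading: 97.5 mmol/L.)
Yes

molar concentration has SI base units: mol / m^3
mmol/L reduces to the same SI base units, so it is a valid unit for molar concentration.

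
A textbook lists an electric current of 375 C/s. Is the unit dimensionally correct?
Yes

electric current has SI base units: A
C/s reduces to the same SI base units, so it is a valid unit for electric current.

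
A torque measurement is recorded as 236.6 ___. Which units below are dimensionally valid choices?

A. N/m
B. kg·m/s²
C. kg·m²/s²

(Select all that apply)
C

torque has SI base units: kg * m^2 / s^2

Checking each option against kg * m^2 / s^2:
  A. N/m: ✗ does not match
  B. kg·m/s²: ✗ does not match
  C. kg·m²/s²: ✓ matches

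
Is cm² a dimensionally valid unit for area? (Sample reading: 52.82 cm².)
Yes

area has SI base units: m^2
cm² reduces to the same SI base units, so it is a valid unit for area.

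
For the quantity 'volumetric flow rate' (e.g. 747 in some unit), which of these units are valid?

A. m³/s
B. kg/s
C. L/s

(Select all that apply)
A, C

volumetric flow rate has SI base units: m^3 / s

Checking each option against m^3 / s:
  A. m³/s: ✓ matches
  B. kg/s: ✗ does not match
  C. L/s: ✓ matches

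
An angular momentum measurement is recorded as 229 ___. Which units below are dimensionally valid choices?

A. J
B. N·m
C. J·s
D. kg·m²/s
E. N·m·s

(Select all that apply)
C, D, E

angular momentum has SI base units: kg * m^2 / s

Checking each option against kg * m^2 / s:
  A. J: ✗ does not match
  B. N·m: ✗ does not match
  C. J·s: ✓ matches
  D. kg·m²/s: ✓ matches
  E. N·m·s: ✓ matches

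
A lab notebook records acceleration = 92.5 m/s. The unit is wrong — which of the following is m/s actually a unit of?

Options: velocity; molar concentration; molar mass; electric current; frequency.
velocity

acceleration should have units dimensionally equivalent to m / s^2 (e.g. m/s²).
The given unit 'm/s' reduces to m / s. Of the listed options, that is the dimensionality of velocity.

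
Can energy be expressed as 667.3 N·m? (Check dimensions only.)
Yes

energy has SI base units: kg * m^2 / s^2
N·m reduces to the same SI base units, so it is a valid unit for energy.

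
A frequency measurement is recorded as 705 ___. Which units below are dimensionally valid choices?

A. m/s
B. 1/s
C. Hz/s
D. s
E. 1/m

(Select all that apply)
B

frequency has SI base units: 1 / s

Checking each option against 1 / s:
  A. m/s: ✗ does not match
  B. 1/s: ✓ matches
  C. Hz/s: ✗ does not match
  D. s: ✗ does not match
  E. 1/m: ✗ does not match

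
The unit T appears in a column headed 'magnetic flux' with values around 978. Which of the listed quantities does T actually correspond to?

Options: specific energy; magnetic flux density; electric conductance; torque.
magnetic flux density

magnetic flux should have units dimensionally equivalent to kg * m^2 / (A * s^2) (e.g. Wb).
The given unit 'T' reduces to kg / (A * s^2). Of the listed options, that is the dimensionality of magnetic flux density.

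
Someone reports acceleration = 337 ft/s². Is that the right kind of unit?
Yes

acceleration has SI base units: m / s^2
ft/s² reduces to the same SI base units, so it is a valid unit for acceleration.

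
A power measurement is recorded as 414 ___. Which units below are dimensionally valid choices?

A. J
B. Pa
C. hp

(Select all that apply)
C

power has SI base units: kg * m^2 / s^3

Checking each option against kg * m^2 / s^3:
  A. J: ✗ does not match
  B. Pa: ✗ does not match
  C. hp: ✓ matches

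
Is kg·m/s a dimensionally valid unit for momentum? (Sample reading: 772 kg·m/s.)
Yes

momentum has SI base units: kg * m / s
kg·m/s reduces to the same SI base units, so it is a valid unit for momentum.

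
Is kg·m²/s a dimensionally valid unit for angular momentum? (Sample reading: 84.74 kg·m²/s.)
Yes

angular momentum has SI base units: kg * m^2 / s
kg·m²/s reduces to the same SI base units, so it is a valid unit for angular momentum.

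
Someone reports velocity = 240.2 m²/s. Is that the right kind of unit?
No

velocity has SI base units: m / s
m²/s does NOT reduce to m / s; a valid unit for velocity would be e.g. m/s.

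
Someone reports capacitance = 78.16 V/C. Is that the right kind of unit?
No

capacitance has SI base units: A^2 * s^4 / (kg * m^2)
V/C does NOT reduce to A^2 * s^4 / (kg * m^2); a valid unit for capacitance would be e.g. F.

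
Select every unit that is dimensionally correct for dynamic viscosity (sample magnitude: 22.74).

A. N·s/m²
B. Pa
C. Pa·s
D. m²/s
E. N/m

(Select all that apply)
A, C

dynamic viscosity has SI base units: kg / (m * s)

Checking each option against kg / (m * s):
  A. N·s/m²: ✓ matches
  B. Pa: ✗ does not match
  C. Pa·s: ✓ matches
  D. m²/s: ✗ does not match
  E. N/m: ✗ does not match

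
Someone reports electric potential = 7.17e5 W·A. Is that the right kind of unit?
No

electric potential has SI base units: kg * m^2 / (A * s^3)
W·A does NOT reduce to kg * m^2 / (A * s^3); a valid unit for electric potential would be e.g. V.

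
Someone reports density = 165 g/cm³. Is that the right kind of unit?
Yes

density has SI base units: kg / m^3
g/cm³ reduces to the same SI base units, so it is a valid unit for density.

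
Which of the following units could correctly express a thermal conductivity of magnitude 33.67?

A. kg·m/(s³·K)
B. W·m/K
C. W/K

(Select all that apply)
A

thermal conductivity has SI base units: kg * m / (s^3 * K)

Checking each option against kg * m / (s^3 * K):
  A. kg·m/(s³·K): ✓ matches
  B. W·m/K: ✗ does not match
  C. W/K: ✗ does not match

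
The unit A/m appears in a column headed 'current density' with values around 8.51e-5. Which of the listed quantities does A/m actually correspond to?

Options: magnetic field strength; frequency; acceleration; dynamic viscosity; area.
magnetic field strength

current density should have units dimensionally equivalent to A / m^2 (e.g. A/m²).
The given unit 'A/m' reduces to A / m. Of the listed options, that is the dimensionality of magnetic field strength.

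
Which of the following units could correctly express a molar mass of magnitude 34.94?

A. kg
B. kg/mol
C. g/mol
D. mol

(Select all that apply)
B, C

molar mass has SI base units: kg / mol

Checking each option against kg / mol:
  A. kg: ✗ does not match
  B. kg/mol: ✓ matches
  C. g/mol: ✓ matches
  D. mol: ✗ does not match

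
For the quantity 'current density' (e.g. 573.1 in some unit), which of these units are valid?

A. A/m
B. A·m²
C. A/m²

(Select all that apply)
C

current density has SI base units: A / m^2

Checking each option against A / m^2:
  A. A/m: ✗ does not match
  B. A·m²: ✗ does not match
  C. A/m²: ✓ matches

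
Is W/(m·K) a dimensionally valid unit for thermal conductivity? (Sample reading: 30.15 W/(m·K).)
Yes

thermal conductivity has SI base units: kg * m / (s^3 * K)
W/(m·K) reduces to the same SI base units, so it is a valid unit for thermal conductivity.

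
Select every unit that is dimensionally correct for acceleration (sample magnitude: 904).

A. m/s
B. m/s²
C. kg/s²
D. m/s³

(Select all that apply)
B

acceleration has SI base units: m / s^2

Checking each option against m / s^2:
  A. m/s: ✗ does not match
  B. m/s²: ✓ matches
  C. kg/s²: ✗ does not match
  D. m/s³: ✗ does not match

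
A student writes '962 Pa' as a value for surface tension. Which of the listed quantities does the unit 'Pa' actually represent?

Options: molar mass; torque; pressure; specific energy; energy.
pressure

surface tension should have units dimensionally equivalent to kg / s^2 (e.g. N/m).
The given unit 'Pa' reduces to kg / (m * s^2). Of the listed options, that is the dimensionality of pressure.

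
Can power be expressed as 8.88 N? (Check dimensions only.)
No

power has SI base units: kg * m^2 / s^3
N does NOT reduce to kg * m^2 / s^3; a valid unit for power would be e.g. W.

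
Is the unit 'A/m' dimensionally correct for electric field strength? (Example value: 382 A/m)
No

electric field strength has SI base units: kg * m / (A * s^3)
A/m does NOT reduce to kg * m / (A * s^3); a valid unit for electric field strength would be e.g. V/m.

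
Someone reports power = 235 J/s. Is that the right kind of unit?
Yes

power has SI base units: kg * m^2 / s^3
J/s reduces to the same SI base units, so it is a valid unit for power.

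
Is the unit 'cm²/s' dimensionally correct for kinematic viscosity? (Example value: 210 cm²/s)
Yes

kinematic viscosity has SI base units: m^2 / s
cm²/s reduces to the same SI base units, so it is a valid unit for kinematic viscosity.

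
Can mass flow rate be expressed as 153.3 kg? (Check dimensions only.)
No

mass flow rate has SI base units: kg / s
kg does NOT reduce to kg / s; a valid unit for mass flow rate would be e.g. kg/s.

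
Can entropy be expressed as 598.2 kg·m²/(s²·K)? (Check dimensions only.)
Yes

entropy has SI base units: kg * m^2 / (s^2 * K)
kg·m²/(s²·K) reduces to the same SI base units, so it is a valid unit for entropy.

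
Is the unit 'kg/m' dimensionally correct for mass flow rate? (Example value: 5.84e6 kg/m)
No

mass flow rate has SI base units: kg / s
kg/m does NOT reduce to kg / s; a valid unit for mass flow rate would be e.g. kg/s.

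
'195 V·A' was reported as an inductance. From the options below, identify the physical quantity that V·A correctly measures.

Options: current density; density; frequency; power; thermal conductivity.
power

inductance should have units dimensionally equivalent to kg * m^2 / (A^2 * s^2) (e.g. H).
The given unit 'V·A' reduces to kg * m^2 / s^3. Of the listed options, that is the dimensionality of power.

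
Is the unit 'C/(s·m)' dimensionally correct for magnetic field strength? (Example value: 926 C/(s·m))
Yes

magnetic field strength has SI base units: A / m
C/(s·m) reduces to the same SI base units, so it is a valid unit for magnetic field strength.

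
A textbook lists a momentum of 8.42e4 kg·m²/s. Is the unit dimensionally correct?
No

momentum has SI base units: kg * m / s
kg·m²/s does NOT reduce to kg * m / s; a valid unit for momentum would be e.g. kg·m/s.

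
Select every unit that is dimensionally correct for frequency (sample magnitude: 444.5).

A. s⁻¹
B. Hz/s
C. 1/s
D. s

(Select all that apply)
A, C

frequency has SI base units: 1 / s

Checking each option against 1 / s:
  A. s⁻¹: ✓ matches
  B. Hz/s: ✗ does not match
  C. 1/s: ✓ matches
  D. s: ✗ does not match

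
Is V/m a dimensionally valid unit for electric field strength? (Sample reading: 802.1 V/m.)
Yes

electric field strength has SI base units: kg * m / (A * s^3)
V/m reduces to the same SI base units, so it is a valid unit for electric field strength.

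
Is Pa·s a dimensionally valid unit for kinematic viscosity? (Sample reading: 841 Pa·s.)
No

kinematic viscosity has SI base units: m^2 / s
Pa·s does NOT reduce to m^2 / s; a valid unit for kinematic viscosity would be e.g. m²/s.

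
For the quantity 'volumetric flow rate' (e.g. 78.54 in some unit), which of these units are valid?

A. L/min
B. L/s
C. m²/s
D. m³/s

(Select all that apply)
A, B, D

volumetric flow rate has SI base units: m^3 / s

Checking each option against m^3 / s:
  A. L/min: ✓ matches
  B. L/s: ✓ matches
  C. m²/s: ✗ does not match
  D. m³/s: ✓ matches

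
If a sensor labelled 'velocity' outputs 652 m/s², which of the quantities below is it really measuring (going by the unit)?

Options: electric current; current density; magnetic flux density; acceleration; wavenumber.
acceleration

velocity should have units dimensionally equivalent to m / s (e.g. m/s).
The given unit 'm/s²' reduces to m / s^2. Of the listed options, that is the dimensionality of acceleration.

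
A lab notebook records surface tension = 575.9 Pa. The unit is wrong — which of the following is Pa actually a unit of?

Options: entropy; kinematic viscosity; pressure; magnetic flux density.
pressure

surface tension should have units dimensionally equivalent to kg / s^2 (e.g. N/m).
The given unit 'Pa' reduces to kg / (m * s^2). Of the listed options, that is the dimensionality of pressure.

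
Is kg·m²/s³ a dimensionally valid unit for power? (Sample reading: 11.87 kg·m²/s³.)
Yes

power has SI base units: kg * m^2 / s^3
kg·m²/s³ reduces to the same SI base units, so it is a valid unit for power.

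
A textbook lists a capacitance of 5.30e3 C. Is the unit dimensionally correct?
No

capacitance has SI base units: A^2 * s^4 / (kg * m^2)
C does NOT reduce to A^2 * s^4 / (kg * m^2); a valid unit for capacitance would be e.g. F.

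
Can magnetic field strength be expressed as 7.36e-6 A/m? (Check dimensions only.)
Yes

magnetic field strength has SI base units: A / m
A/m reduces to the same SI base units, so it is a valid unit for magnetic field strength.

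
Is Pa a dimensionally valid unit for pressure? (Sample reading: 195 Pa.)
Yes

pressure has SI base units: kg / (m * s^2)
Pa reduces to the same SI base units, so it is a valid unit for pressure.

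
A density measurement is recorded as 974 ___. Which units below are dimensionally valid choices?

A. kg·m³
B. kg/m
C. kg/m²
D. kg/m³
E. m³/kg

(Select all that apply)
D

density has SI base units: kg / m^3

Checking each option against kg / m^3:
  A. kg·m³: ✗ does not match
  B. kg/m: ✗ does not match
  C. kg/m²: ✗ does not match
  D. kg/m³: ✓ matches
  E. m³/kg: ✗ does not match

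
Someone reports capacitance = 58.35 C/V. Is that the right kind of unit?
Yes

capacitance has SI base units: A^2 * s^4 / (kg * m^2)
C/V reduces to the same SI base units, so it is a valid unit for capacitance.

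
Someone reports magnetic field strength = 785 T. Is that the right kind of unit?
No

magnetic field strength has SI base units: A / m
T does NOT reduce to A / m; a valid unit for magnetic field strength would be e.g. A/m.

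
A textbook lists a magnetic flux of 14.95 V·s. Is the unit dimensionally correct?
Yes

magnetic flux has SI base units: kg * m^2 / (A * s^2)
V·s reduces to the same SI base units, so it is a valid unit for magnetic flux.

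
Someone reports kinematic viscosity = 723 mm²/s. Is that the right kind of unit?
Yes

kinematic viscosity has SI base units: m^2 / s
mm²/s reduces to the same SI base units, so it is a valid unit for kinematic viscosity.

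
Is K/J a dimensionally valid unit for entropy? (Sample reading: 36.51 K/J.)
No

entropy has SI base units: kg * m^2 / (s^2 * K)
K/J does NOT reduce to kg * m^2 / (s^2 * K); a valid unit for entropy would be e.g. J/K.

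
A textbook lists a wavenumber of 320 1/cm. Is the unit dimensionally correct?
Yes

wavenumber has SI base units: 1 / m
1/cm reduces to the same SI base units, so it is a valid unit for wavenumber.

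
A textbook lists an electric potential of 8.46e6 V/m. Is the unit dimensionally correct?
No

electric potential has SI base units: kg * m^2 / (A * s^3)
V/m does NOT reduce to kg * m^2 / (A * s^3); a valid unit for electric potential would be e.g. V.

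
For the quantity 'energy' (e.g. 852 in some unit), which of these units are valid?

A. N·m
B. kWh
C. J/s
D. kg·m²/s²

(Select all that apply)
A, B, D

energy has SI base units: kg * m^2 / s^2

Checking each option against kg * m^2 / s^2:
  A. N·m: ✓ matches
  B. kWh: ✓ matches
  C. J/s: ✗ does not match
  D. kg·m²/s²: ✓ matches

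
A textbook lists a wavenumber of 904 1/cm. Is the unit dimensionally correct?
Yes

wavenumber has SI base units: 1 / m
1/cm reduces to the same SI base units, so it is a valid unit for wavenumber.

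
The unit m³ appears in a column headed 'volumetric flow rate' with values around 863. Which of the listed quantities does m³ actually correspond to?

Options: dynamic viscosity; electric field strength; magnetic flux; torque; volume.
volume

volumetric flow rate should have units dimensionally equivalent to m^3 / s (e.g. m³/s).
The given unit 'm³' reduces to m^3. Of the listed options, that is the dimensionality of volume.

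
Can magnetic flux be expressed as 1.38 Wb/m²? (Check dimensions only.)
No

magnetic flux has SI base units: kg * m^2 / (A * s^2)
Wb/m² does NOT reduce to kg * m^2 / (A * s^2); a valid unit for magnetic flux would be e.g. Wb.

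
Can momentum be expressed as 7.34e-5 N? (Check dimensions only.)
No

momentum has SI base units: kg * m / s
N does NOT reduce to kg * m / s; a valid unit for momentum would be e.g. kg·m/s.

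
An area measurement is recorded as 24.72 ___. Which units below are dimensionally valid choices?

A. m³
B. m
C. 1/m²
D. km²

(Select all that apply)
D

area has SI base units: m^2

Checking each option against m^2:
  A. m³: ✗ does not match
  B. m: ✗ does not match
  C. 1/m²: ✗ does not match
  D. km²: ✓ matches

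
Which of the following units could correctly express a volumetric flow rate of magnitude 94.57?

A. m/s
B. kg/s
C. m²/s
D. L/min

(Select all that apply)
D

volumetric flow rate has SI base units: m^3 / s

Checking each option against m^3 / s:
  A. m/s: ✗ does not match
  B. kg/s: ✗ does not match
  C. m²/s: ✗ does not match
  D. L/min: ✓ matches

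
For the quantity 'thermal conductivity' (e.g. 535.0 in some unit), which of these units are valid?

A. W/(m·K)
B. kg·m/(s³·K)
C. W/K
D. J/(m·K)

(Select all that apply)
A, B

thermal conductivity has SI base units: kg * m / (s^3 * K)

Checking each option against kg * m / (s^3 * K):
  A. W/(m·K): ✓ matches
  B. kg·m/(s³·K): ✓ matches
  C. W/K: ✗ does not match
  D. J/(m·K): ✗ does not match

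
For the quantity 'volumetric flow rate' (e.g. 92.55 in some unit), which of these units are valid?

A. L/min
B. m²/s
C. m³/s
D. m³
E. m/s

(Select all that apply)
A, C

volumetric flow rate has SI base units: m^3 / s

Checking each option against m^3 / s:
  A. L/min: ✓ matches
  B. m²/s: ✗ does not match
  C. m³/s: ✓ matches
  D. m³: ✗ does not match
  E. m/s: ✗ does not match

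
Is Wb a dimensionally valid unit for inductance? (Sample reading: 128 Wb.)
No

inductance has SI base units: kg * m^2 / (A^2 * s^2)
Wb does NOT reduce to kg * m^2 / (A^2 * s^2); a valid unit for inductance would be e.g. H.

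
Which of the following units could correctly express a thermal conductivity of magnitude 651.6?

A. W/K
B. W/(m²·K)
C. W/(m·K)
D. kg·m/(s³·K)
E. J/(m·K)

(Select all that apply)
C, D

thermal conductivity has SI base units: kg * m / (s^3 * K)

Checking each option against kg * m / (s^3 * K):
  A. W/K: ✗ does not match
  B. W/(m²·K): ✗ does not match
  C. W/(m·K): ✓ matches
  D. kg·m/(s³·K): ✓ matches
  E. J/(m·K): ✗ does not match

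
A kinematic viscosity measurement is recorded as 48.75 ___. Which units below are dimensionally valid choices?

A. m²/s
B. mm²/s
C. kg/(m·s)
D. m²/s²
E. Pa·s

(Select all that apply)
A, B

kinematic viscosity has SI base units: m^2 / s

Checking each option against m^2 / s:
  A. m²/s: ✓ matches
  B. mm²/s: ✓ matches
  C. kg/(m·s): ✗ does not match
  D. m²/s²: ✗ does not match
  E. Pa·s: ✗ does not match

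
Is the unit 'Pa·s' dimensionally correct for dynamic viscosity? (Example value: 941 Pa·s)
Yes

dynamic viscosity has SI base units: kg / (m * s)
Pa·s reduces to the same SI base units, so it is a valid unit for dynamic viscosity.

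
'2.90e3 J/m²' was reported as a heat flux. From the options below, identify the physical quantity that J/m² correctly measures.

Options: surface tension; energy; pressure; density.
surface tension

heat flux should have units dimensionally equivalent to kg / s^3 (e.g. W/m²).
The given unit 'J/m²' reduces to kg / s^2. Of the listed options, that is the dimensionality of surface tension.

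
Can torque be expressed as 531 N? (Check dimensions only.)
No

torque has SI base units: kg * m^2 / s^2
N does NOT reduce to kg * m^2 / s^2; a valid unit for torque would be e.g. N·m.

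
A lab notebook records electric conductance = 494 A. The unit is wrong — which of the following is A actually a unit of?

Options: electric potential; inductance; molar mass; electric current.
electric current

electric conductance should have units dimensionally equivalent to A^2 * s^3 / (kg * m^2) (e.g. S).
The given unit 'A' reduces to A. Of the listed options, that is the dimensionality of electric current.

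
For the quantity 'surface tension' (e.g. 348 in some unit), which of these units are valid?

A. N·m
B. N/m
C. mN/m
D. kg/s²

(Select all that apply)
B, C, D

surface tension has SI base units: kg / s^2

Checking each option against kg / s^2:
  A. N·m: ✗ does not match
  B. N/m: ✓ matches
  C. mN/m: ✓ matches
  D. kg/s²: ✓ matches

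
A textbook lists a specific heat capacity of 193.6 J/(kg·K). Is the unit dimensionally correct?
Yes

specific heat capacity has SI base units: m^2 / (s^2 * K)
J/(kg·K) reduces to the same SI base units, so it is a valid unit for specific heat capacity.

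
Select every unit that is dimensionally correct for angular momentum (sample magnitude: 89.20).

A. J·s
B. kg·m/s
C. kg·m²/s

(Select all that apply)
A, C

angular momentum has SI base units: kg * m^2 / s

Checking each option against kg * m^2 / s:
  A. J·s: ✓ matches
  B. kg·m/s: ✗ does not match
  C. kg·m²/s: ✓ matches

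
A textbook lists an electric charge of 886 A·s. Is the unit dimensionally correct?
Yes

electric charge has SI base units: A * s
A·s reduces to the same SI base units, so it is a valid unit for electric charge.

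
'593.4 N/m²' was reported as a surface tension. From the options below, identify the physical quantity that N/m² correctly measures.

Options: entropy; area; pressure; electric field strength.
pressure

surface tension should have units dimensionally equivalent to kg / s^2 (e.g. N/m).
The given unit 'N/m²' reduces to kg / (m * s^2). Of the listed options, that is the dimensionality of pressure.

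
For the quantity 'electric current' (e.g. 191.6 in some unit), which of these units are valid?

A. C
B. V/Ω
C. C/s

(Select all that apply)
B, C

electric current has SI base units: A

Checking each option against A:
  A. C: ✗ does not match
  B. V/Ω: ✓ matches
  C. C/s: ✓ matches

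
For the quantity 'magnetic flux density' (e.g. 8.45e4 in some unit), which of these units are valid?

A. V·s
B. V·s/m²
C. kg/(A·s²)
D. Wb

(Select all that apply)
B, C

magnetic flux density has SI base units: kg / (A * s^2)

Checking each option against kg / (A * s^2):
  A. V·s: ✗ does not match
  B. V·s/m²: ✓ matches
  C. kg/(A·s²): ✓ matches
  D. Wb: ✗ does not match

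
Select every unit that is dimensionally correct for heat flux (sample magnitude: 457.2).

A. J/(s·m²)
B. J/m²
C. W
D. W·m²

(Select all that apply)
A

heat flux has SI base units: kg / s^3

Checking each option against kg / s^3:
  A. J/(s·m²): ✓ matches
  B. J/m²: ✗ does not match
  C. W: ✗ does not match
  D. W·m²: ✗ does not match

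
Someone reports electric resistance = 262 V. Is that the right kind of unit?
No

electric resistance has SI base units: kg * m^2 / (A^2 * s^3)
V does NOT reduce to kg * m^2 / (A^2 * s^3); a valid unit for electric resistance would be e.g. Ω.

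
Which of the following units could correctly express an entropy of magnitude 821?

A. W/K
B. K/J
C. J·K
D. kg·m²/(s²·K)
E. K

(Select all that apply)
D

entropy has SI base units: kg * m^2 / (s^2 * K)

Checking each option against kg * m^2 / (s^2 * K):
  A. W/K: ✗ does not match
  B. K/J: ✗ does not match
  C. J·K: ✗ does not match
  D. kg·m²/(s²·K): ✓ matches
  E. K: ✗ does not match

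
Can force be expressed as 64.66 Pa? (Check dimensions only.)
No

force has SI base units: kg * m / s^2
Pa does NOT reduce to kg * m / s^2; a valid unit for force would be e.g. N.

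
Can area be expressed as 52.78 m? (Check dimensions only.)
No

area has SI base units: m^2
m does NOT reduce to m^2; a valid unit for area would be e.g. m².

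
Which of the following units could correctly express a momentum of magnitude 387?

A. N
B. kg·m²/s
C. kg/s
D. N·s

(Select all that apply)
D

momentum has SI base units: kg * m / s

Checking each option against kg * m / s:
  A. N: ✗ does not match
  B. kg·m²/s: ✗ does not match
  C. kg/s: ✗ does not match
  D. N·s: ✓ matches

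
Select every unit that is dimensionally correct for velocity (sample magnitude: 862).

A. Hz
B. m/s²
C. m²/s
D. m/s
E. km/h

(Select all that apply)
D, E

velocity has SI base units: m / s

Checking each option against m / s:
  A. Hz: ✗ does not match
  B. m/s²: ✗ does not match
  C. m²/s: ✗ does not match
  D. m/s: ✓ matches
  E. km/h: ✓ matches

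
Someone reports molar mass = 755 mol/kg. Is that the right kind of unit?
No

molar mass has SI base units: kg / mol
mol/kg does NOT reduce to kg / mol; a valid unit for molar mass would be e.g. kg/mol.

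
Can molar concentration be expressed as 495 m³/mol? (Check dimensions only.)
No

molar concentration has SI base units: mol / m^3
m³/mol does NOT reduce to mol / m^3; a valid unit for molar concentration would be e.g. mol/m³.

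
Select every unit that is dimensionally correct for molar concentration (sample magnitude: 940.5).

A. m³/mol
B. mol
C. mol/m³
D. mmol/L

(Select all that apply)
C, D

molar concentration has SI base units: mol / m^3

Checking each option against mol / m^3:
  A. m³/mol: ✗ does not match
  B. mol: ✗ does not match
  C. mol/m³: ✓ matches
  D. mmol/L: ✓ matches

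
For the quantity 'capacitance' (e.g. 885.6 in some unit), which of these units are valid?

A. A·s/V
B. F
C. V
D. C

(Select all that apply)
A, B

capacitance has SI base units: A^2 * s^4 / (kg * m^2)

Checking each option against A^2 * s^4 / (kg * m^2):
  A. A·s/V: ✓ matches
  B. F: ✓ matches
  C. V: ✗ does not match
  D. C: ✗ does not match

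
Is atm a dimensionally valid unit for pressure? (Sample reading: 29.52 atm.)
Yes

pressure has SI base units: kg / (m * s^2)
atm reduces to the same SI base units, so it is a valid unit for pressure.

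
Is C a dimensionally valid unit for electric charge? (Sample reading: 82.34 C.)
Yes

electric charge has SI base units: A * s
C reduces to the same SI base units, so it is a valid unit for electric charge.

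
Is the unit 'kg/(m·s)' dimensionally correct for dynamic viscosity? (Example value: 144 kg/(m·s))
Yes

dynamic viscosity has SI base units: kg / (m * s)
kg/(m·s) reduces to the same SI base units, so it is a valid unit for dynamic viscosity.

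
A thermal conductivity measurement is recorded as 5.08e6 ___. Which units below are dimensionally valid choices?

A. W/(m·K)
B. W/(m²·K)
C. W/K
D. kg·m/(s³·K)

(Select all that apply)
A, D

thermal conductivity has SI base units: kg * m / (s^3 * K)

Checking each option against kg * m / (s^3 * K):
  A. W/(m·K): ✓ matches
  B. W/(m²·K): ✗ does not match
  C. W/K: ✗ does not match
  D. kg·m/(s³·K): ✓ matches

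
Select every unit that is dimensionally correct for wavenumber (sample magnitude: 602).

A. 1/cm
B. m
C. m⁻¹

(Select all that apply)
A, C

wavenumber has SI base units: 1 / m

Checking each option against 1 / m:
  A. 1/cm: ✓ matches
  B. m: ✗ does not match
  C. m⁻¹: ✓ matches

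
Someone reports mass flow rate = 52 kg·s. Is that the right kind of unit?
No

mass flow rate has SI base units: kg / s
kg·s does NOT reduce to kg / s; a valid unit for mass flow rate would be e.g. kg/s.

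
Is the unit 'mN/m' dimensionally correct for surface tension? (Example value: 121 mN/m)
Yes

surface tension has SI base units: kg / s^2
mN/m reduces to the same SI base units, so it is a valid unit for surface tension.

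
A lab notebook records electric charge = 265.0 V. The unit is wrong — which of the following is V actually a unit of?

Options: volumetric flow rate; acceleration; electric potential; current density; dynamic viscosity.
electric potential

electric charge should have units dimensionally equivalent to A * s (e.g. C).
The given unit 'V' reduces to kg * m^2 / (A * s^3). Of the listed options, that is the dimensionality of electric potential.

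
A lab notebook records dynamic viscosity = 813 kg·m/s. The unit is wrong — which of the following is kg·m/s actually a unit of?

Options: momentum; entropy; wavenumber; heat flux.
momentum

dynamic viscosity should have units dimensionally equivalent to kg / (m * s) (e.g. Pa·s).
The given unit 'kg·m/s' reduces to kg * m / s. Of the listed options, that is the dimensionality of momentum.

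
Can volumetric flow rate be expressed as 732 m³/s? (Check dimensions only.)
Yes

volumetric flow rate has SI base units: m^3 / s
m³/s reduces to the same SI base units, so it is a valid unit for volumetric flow rate.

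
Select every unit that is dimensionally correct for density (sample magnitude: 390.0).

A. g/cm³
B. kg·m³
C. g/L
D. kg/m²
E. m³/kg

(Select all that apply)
A, C

density has SI base units: kg / m^3

Checking each option against kg / m^3:
  A. g/cm³: ✓ matches
  B. kg·m³: ✗ does not match
  C. g/L: ✓ matches
  D. kg/m²: ✗ does not match
  E. m³/kg: ✗ does not match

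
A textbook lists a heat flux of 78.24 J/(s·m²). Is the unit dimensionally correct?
Yes

heat flux has SI base units: kg / s^3
J/(s·m²) reduces to the same SI base units, so it is a valid unit for heat flux.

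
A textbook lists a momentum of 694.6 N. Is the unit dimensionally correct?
No

momentum has SI base units: kg * m / s
N does NOT reduce to kg * m / s; a valid unit for momentum would be e.g. kg·m/s.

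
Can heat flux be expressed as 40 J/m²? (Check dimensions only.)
No

heat flux has SI base units: kg / s^3
J/m² does NOT reduce to kg / s^3; a valid unit for heat flux would be e.g. W/m².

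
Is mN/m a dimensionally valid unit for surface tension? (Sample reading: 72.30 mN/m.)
Yes

surface tension has SI base units: kg / s^2
mN/m reduces to the same SI base units, so it is a valid unit for surface tension.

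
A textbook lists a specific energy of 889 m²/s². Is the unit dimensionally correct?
Yes

specific energy has SI base units: m^2 / s^2
m²/s² reduces to the same SI base units, so it is a valid unit for specific energy.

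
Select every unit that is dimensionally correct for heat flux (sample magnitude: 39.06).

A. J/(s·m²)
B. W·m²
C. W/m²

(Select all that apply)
A, C

heat flux has SI base units: kg / s^3

Checking each option against kg / s^3:
  A. J/(s·m²): ✓ matches
  B. W·m²: ✗ does not match
  C. W/m²: ✓ matches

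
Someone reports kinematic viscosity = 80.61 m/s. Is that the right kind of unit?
No

kinematic viscosity has SI base units: m^2 / s
m/s does NOT reduce to m^2 / s; a valid unit for kinematic viscosity would be e.g. m²/s.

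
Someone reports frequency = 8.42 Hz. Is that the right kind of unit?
Yes

frequency has SI base units: 1 / s
Hz reduces to the same SI base units, so it is a valid unit for frequency.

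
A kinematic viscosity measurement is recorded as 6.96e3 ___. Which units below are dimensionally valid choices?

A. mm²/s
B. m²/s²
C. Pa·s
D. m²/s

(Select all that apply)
A, D

kinematic viscosity has SI base units: m^2 / s

Checking each option against m^2 / s:
  A. mm²/s: ✓ matches
  B. m²/s²: ✗ does not match
  C. Pa·s: ✗ does not match
  D. m²/s: ✓ matches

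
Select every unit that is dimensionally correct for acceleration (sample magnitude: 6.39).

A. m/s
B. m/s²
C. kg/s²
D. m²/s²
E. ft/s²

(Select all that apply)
B, E

acceleration has SI base units: m / s^2

Checking each option against m / s^2:
  A. m/s: ✗ does not match
  B. m/s²: ✓ matches
  C. kg/s²: ✗ does not match
  D. m²/s²: ✗ does not match
  E. ft/s²: ✓ matches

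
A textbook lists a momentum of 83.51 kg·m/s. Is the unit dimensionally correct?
Yes

momentum has SI base units: kg * m / s
kg·m/s reduces to the same SI base units, so it is a valid unit for momentum.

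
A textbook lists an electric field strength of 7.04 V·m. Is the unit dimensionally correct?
No

electric field strength has SI base units: kg * m / (A * s^3)
V·m does NOT reduce to kg * m / (A * s^3); a valid unit for electric field strength would be e.g. V/m.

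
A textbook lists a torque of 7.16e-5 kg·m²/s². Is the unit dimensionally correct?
Yes

torque has SI base units: kg * m^2 / s^2
kg·m²/s² reduces to the same SI base units, so it is a valid unit for torque.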